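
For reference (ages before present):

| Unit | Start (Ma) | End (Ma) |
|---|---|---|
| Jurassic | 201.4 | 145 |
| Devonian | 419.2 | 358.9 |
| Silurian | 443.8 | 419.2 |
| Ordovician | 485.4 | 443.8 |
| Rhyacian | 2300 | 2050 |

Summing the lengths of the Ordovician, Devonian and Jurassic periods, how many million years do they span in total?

158.3 million years

Duration is start − end for each: (485.4 − 443.8) + (419.2 − 358.9) + (201.4 − 145).
That is 41.6 + 60.3 + 56.4, which totals 158.3 million years.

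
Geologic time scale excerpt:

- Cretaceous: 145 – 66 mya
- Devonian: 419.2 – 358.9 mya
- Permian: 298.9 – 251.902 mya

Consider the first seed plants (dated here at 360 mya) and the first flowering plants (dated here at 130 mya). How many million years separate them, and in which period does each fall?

230 million years apart; the first in the Devonian, the second in the Cretaceous

Elapsed time: 360 − 130 = 230 Myr.
360 Ma lies within 419.2–358.9 Ma: Devonian.
130 Ma lies within 145–66 Ma: Cretaceous.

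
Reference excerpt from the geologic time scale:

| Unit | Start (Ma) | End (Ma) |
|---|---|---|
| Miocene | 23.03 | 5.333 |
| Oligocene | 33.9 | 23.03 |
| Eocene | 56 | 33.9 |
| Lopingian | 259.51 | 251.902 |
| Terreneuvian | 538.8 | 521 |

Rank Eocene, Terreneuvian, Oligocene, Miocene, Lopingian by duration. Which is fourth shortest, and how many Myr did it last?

Start − end for each: Eocene 56 − 33.9 = 22.1; Terreneuvian 538.8 − 521 = 17.8; Oligocene 33.9 − 23.03 = 10.87; Miocene 23.03 − 5.333 = 17.697; Lopingian 259.51 − 251.902 = 7.608.
Ranking these from shortest: Lopingian < Oligocene < Miocene < Terreneuvian < Eocene.
Position 4 in that ranking is Terreneuvian, which lasted 17.8 Myr.

Terreneuvian, 17.8 million years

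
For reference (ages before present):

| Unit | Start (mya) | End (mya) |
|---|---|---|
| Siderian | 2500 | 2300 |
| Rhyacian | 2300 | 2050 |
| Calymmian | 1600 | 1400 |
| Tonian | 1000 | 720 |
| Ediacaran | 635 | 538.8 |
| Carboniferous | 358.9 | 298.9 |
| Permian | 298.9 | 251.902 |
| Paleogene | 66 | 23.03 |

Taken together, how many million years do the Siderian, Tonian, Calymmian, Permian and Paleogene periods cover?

Duration is start − end for each: (2500 − 2300) + (1000 − 720) + (1600 − 1400) + (298.9 − 251.902) + (66 − 23.03).
That is 200 + 280 + 200 + 46.998 + 42.97, which totals 769.968 million years.

769.968 million years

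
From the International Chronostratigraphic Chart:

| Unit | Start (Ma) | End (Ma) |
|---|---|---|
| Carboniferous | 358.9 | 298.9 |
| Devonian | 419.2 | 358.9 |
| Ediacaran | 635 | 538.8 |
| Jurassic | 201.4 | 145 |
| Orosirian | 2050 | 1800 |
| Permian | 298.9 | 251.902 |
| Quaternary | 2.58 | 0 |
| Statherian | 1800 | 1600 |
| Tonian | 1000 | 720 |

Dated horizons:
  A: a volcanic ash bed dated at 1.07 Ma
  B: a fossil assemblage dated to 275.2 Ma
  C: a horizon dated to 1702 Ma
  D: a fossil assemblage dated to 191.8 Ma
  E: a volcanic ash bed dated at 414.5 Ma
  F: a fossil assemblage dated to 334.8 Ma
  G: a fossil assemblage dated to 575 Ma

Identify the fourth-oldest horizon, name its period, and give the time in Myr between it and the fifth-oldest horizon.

F, in the Carboniferous; 59.6 million years to B

Sorted oldest-first by Ma: C (1702), G (575), E (414.5), F (334.8), B (275.2), D (191.8), A (1.07).
The fourth oldest is F at 334.8 Ma, which lies in 358.9–298.9 Ma: the Carboniferous.
The fifth oldest is B at 275.2 Ma; separation = |334.8 − 275.2| = 59.6 Myr.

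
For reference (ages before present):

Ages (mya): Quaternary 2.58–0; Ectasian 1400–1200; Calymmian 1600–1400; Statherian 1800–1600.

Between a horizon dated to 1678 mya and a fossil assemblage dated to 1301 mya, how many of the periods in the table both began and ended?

1678 Ma sits inside the Statherian (1800–1600) and 1301 Ma inside the Ectasian (1400–1200); neither of those is wholly between the two dates.
The listed periods lying completely between them are Calymmian — 1 in all.

1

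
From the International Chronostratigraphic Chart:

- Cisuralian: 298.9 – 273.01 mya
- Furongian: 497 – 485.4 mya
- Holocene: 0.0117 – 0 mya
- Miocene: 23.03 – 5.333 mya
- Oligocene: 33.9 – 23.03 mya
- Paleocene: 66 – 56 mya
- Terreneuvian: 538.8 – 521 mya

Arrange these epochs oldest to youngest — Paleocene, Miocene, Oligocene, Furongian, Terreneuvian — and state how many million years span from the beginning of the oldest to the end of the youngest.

Start ages (Ma): Terreneuvian 538.8, Furongian 497, Paleocene 66, Oligocene 33.9, Miocene 23.03.
Ordered oldest to youngest: Terreneuvian, Furongian, Paleocene, Oligocene, Miocene.
Span = 538.8 − 5.333 = 533.467 Myr.

Terreneuvian, Furongian, Paleocene, Oligocene, Miocene; total span 533.467 Myr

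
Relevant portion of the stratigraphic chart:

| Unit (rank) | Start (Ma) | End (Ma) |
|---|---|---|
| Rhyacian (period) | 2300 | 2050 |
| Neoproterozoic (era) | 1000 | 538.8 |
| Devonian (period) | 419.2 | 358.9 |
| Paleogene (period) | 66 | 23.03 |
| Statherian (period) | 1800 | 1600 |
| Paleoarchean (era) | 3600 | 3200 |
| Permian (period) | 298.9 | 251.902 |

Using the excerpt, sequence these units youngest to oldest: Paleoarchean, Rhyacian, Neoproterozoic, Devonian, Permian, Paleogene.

Read off each span (Ma): Paleoarchean 3600–3200; Rhyacian 2300–2050; Neoproterozoic 1000–538.8; Devonian 419.2–358.9; Permian 298.9–251.902; Paleogene 66–23.03.
Larger Ma is older, so oldest→youngest is Paleoarchean, Rhyacian, Neoproterozoic, Devonian, Permian, Paleogene; reverse it for youngest→oldest.

Paleogene → Permian → Devonian → Neoproterozoic → Rhyacian → Paleoarchean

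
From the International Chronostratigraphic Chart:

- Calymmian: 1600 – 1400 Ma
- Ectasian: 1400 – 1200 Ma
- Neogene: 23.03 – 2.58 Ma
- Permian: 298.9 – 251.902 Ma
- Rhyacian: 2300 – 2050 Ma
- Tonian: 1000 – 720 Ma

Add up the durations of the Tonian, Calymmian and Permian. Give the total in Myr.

Duration is start − end for each: (1000 − 720) + (1600 − 1400) + (298.9 − 251.902).
That is 280 + 200 + 46.998, which totals 526.998 million years.

526.998 million years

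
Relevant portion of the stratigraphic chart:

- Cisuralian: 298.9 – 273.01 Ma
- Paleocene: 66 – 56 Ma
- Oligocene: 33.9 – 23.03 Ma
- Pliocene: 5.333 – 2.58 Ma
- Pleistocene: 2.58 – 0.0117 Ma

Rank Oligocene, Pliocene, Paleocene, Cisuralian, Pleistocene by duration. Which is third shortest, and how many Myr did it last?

Paleocene, 10 million years

Durations: Oligocene 10.87; Pliocene 2.753; Paleocene 10; Cisuralian 25.89; Pleistocene 2.5683 Myr.
Sorted shortest-first: Pleistocene (2.5683), Pliocene (2.753), Paleocene (10), Oligocene (10.87), Cisuralian (25.89).
The third shortest is Paleocene at 10 Myr.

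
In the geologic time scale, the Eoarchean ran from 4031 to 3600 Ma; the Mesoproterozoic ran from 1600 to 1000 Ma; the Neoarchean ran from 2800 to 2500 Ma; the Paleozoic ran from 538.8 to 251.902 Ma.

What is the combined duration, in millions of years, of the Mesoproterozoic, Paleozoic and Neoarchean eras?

Each duration: Mesoproterozoic = 600; Paleozoic = 286.898; Neoarchean = 300.
Sum: 600 + 286.898 + 300 = 1186.898 Myr.

1186.898 million years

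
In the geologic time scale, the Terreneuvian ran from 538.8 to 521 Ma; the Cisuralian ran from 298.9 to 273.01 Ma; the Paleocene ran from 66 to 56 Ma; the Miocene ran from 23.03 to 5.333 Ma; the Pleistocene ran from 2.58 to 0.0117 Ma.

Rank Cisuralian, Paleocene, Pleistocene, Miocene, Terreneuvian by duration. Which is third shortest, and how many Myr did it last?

Miocene, 17.697 million years

Start − end for each: Cisuralian 298.9 − 273.01 = 25.89; Paleocene 66 − 56 = 10; Pleistocene 2.58 − 0.0117 = 2.5683; Miocene 23.03 − 5.333 = 17.697; Terreneuvian 538.8 − 521 = 17.8.
Ranking these from shortest: Pleistocene < Paleocene < Miocene < Terreneuvian < Cisuralian.
Position 3 in that ranking is Miocene, which lasted 17.697 Myr.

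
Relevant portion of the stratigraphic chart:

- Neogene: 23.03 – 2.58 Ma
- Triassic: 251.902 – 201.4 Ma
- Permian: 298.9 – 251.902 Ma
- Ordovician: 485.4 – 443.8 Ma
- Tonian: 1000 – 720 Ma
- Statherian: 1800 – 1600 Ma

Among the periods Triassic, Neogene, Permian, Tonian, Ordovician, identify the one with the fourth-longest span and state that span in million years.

Ordovician, 41.6 million years

Durations: Triassic 50.502; Neogene 20.45; Permian 46.998; Tonian 280; Ordovician 41.6 Myr.
Sorted longest-first: Tonian (280), Triassic (50.502), Permian (46.998), Ordovician (41.6), Neogene (20.45).
The fourth longest is Ordovician at 41.6 Myr.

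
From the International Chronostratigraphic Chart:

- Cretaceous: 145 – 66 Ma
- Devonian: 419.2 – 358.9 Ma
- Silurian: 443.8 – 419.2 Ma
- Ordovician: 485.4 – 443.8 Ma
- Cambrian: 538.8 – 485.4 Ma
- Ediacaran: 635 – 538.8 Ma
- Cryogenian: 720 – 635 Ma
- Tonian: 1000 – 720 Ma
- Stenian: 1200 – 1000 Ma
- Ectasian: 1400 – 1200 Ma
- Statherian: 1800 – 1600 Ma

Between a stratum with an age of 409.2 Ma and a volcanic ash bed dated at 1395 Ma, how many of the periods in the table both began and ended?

7

The older date is 1395 Ma and the younger is 409.2 Ma.
Periods with start < 1395 and end > 409.2 Ma: Stenian (1200–1000), Tonian (1000–720), Cryogenian (720–635), Ediacaran (635–538.8), Cambrian (538.8–485.4), Ordovician (485.4–443.8), Silurian (443.8–419.2).
That is 7 complete periods.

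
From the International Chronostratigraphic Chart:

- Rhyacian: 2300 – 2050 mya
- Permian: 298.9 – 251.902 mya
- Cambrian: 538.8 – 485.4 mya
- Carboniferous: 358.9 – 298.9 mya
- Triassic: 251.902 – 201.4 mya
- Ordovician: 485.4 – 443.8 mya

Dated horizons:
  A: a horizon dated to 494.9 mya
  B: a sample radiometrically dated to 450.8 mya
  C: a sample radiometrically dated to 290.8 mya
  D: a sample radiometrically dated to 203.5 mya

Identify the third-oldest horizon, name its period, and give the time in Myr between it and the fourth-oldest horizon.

Larger Ma means older, so oldest first: A 494.9 > B 450.8 > C 290.8 > D 203.5.
Counting 3 along gives C (290.8 Ma); the excerpt puts that inside the Permian, 298.9–251.902 Ma.
Next in line is D (203.5 Ma), and 290.8 − 203.5 = 87.3 Myr.

C, in the Permian; 87.3 million years to D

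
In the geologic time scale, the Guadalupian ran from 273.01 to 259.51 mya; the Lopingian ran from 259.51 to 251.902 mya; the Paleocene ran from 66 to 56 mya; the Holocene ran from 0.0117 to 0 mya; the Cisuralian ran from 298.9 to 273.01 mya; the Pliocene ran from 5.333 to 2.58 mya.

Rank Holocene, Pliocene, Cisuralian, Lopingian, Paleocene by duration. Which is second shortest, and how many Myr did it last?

Start − end for each: Holocene 0.0117 − 0 = 0.0117; Pliocene 5.333 − 2.58 = 2.753; Cisuralian 298.9 − 273.01 = 25.89; Lopingian 259.51 − 251.902 = 7.608; Paleocene 66 − 56 = 10.
Ranking these from shortest: Holocene < Pliocene < Lopingian < Paleocene < Cisuralian.
Position 2 in that ranking is Pliocene, which lasted 2.753 Myr.

Pliocene, 2.753 million years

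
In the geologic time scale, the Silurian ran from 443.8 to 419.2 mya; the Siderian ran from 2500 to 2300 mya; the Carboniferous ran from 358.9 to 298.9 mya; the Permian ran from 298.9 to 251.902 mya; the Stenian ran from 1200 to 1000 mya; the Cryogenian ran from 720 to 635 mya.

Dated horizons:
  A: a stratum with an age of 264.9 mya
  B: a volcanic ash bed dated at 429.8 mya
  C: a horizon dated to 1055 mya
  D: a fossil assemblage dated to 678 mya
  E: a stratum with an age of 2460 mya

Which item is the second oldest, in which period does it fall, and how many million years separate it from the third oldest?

Larger Ma means older, so oldest first: E 2460 > C 1055 > D 678 > B 429.8 > A 264.9.
Counting 2 along gives C (1055 Ma); the excerpt puts that inside the Stenian, 1200–1000 Ma.
Next in line is D (678 Ma), and 1055 − 678 = 377 Myr.

C, in the Stenian; 377 million years to D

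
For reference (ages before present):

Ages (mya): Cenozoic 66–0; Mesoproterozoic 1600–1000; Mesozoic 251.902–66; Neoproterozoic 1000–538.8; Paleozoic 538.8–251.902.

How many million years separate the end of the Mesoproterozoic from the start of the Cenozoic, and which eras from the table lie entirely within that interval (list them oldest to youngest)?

934 million years; Neoproterozoic, Paleozoic, Mesozoic

The Mesoproterozoic closes at 1000 Ma and the Cenozoic opens at 66 Ma, so the interval is 1000 − 66 = 934 Myr.
An era fits inside if it starts at or after 1000 Ma and ends at or before 66 Ma; oldest first that gives Neoproterozoic, Paleozoic, Mesozoic.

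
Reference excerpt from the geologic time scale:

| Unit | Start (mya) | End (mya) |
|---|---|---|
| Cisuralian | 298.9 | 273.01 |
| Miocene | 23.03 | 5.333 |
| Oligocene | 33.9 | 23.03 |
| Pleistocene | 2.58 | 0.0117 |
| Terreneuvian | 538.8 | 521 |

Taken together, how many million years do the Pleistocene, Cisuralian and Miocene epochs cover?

46.1553 million years

Duration is start − end for each: (2.58 − 0.0117) + (298.9 − 273.01) + (23.03 − 5.333).
That is 2.5683 + 25.89 + 17.697, which totals 46.1553 million years.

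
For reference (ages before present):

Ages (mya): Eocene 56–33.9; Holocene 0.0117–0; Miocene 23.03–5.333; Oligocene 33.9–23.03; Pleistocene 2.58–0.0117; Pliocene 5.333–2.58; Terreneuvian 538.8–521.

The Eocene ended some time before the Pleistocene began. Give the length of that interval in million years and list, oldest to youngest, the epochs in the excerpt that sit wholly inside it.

31.32 million years; Oligocene, Miocene, Pliocene

End of Eocene = 33.9 Ma; start of Pleistocene = 2.58 Ma.
Gap = 33.9 − 2.58 = 31.32 Myr.
Epochs wholly inside 33.9–2.58 Ma: Oligocene (33.9–23.03), Miocene (23.03–5.333), Pliocene (5.333–2.58).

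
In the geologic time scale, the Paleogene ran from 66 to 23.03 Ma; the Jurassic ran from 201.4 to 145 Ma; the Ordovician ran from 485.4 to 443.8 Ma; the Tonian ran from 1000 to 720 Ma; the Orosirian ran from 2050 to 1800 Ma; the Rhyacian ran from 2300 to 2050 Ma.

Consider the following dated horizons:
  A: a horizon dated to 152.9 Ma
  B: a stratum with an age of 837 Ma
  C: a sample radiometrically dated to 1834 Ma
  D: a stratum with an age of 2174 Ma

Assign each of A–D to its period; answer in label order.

A — Jurassic; B — Tonian; C — Orosirian; D — Rhyacian

A: 152.9 Ma lies in 201.4–145 Ma, so Jurassic.
B: 837 Ma lies in 1000–720 Ma, so Tonian.
C: 1834 Ma lies in 2050–1800 Ma, so Orosirian.
D: 2174 Ma lies in 2300–2050 Ma, so Rhyacian.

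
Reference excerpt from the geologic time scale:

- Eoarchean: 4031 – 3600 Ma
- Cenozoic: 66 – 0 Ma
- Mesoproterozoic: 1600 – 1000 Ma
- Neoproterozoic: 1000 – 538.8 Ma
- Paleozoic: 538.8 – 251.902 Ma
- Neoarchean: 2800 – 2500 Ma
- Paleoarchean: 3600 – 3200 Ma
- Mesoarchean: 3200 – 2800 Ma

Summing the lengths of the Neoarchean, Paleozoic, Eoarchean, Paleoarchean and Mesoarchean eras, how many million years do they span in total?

1817.898 million years

Duration is start − end for each: (2800 − 2500) + (538.8 − 251.902) + (4031 − 3600) + (3600 − 3200) + (3200 − 2800).
That is 300 + 286.898 + 431 + 400 + 400, which totals 1817.898 million years.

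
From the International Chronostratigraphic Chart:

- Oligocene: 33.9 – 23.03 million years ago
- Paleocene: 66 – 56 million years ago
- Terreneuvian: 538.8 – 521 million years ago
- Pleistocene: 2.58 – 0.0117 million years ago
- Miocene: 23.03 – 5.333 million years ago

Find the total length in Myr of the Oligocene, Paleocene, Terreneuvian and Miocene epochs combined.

Duration is start − end for each: (33.9 − 23.03) + (66 − 56) + (538.8 − 521) + (23.03 − 5.333).
That is 10.87 + 10 + 17.8 + 17.697, which totals 56.367 million years.

56.367 million years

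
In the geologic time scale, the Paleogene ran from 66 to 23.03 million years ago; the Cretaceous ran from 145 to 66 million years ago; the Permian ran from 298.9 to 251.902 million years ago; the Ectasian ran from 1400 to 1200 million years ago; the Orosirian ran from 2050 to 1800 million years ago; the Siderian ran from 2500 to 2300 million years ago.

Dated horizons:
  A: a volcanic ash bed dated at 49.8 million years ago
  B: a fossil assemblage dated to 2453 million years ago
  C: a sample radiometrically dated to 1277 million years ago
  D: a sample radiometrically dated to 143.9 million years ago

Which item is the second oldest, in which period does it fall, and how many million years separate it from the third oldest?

C, in the Ectasian; 1133.1 million years to D

Larger Ma means older, so oldest first: B 2453 > C 1277 > D 143.9 > A 49.8.
Counting 2 along gives C (1277 Ma); the excerpt puts that inside the Ectasian, 1400–1200 Ma.
Next in line is D (143.9 Ma), and 1277 − 143.9 = 1133.1 Myr.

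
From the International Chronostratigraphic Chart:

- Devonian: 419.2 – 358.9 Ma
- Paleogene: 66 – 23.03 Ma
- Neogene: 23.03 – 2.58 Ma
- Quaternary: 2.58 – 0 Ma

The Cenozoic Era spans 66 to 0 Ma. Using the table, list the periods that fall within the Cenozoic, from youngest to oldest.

Periods with both bounds inside 66–0 Ma: Quaternary (2.58–0), Neogene (23.03–2.58), Paleogene (66–23.03).

Quaternary, Neogene, Paleogene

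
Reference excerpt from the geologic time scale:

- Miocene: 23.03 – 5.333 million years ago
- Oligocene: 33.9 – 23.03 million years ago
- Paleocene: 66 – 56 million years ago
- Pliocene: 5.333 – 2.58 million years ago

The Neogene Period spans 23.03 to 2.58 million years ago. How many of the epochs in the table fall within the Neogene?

Epochs inside 23.03–2.58 Ma: Miocene, Pliocene — 2 in total.

2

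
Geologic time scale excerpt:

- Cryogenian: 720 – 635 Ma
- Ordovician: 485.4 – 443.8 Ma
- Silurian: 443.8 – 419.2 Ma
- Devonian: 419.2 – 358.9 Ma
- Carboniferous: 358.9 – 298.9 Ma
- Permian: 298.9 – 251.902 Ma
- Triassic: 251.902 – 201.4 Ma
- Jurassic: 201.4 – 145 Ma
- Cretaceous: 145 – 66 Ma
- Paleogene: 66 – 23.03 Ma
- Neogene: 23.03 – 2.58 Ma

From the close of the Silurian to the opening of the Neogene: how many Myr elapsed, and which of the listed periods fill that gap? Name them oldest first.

396.17 million years; Devonian, Carboniferous, Permian, Triassic, Jurassic, Cretaceous, Paleogene

End of Silurian = 419.2 Ma; start of Neogene = 23.03 Ma.
Gap = 419.2 − 23.03 = 396.17 Myr.
Periods wholly inside 419.2–23.03 Ma: Devonian (419.2–358.9), Carboniferous (358.9–298.9), Permian (298.9–251.902), Triassic (251.902–201.4), Jurassic (201.4–145), Cretaceous (145–66), Paleogene (66–23.03).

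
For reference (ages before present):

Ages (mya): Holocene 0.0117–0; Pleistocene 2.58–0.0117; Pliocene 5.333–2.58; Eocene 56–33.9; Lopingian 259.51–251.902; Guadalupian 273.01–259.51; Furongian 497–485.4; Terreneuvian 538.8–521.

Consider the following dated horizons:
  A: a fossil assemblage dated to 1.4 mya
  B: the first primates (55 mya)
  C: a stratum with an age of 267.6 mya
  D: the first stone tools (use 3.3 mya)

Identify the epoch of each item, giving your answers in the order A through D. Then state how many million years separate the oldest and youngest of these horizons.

Match each age against the start–end ranges in the excerpt: A = 1.4 Ma → Pleistocene (2.58–0.0117); B = 55 Ma → Eocene (56–33.9); C = 267.6 Ma → Guadalupian (273.01–259.51); D = 3.3 Ma → Pliocene (5.333–2.58).
The largest age is 267.6 Ma and the smallest is 1.4 Ma; their difference is 266.2 Myr.

A — Pleistocene; B — Eocene; C — Guadalupian; D — Pliocene; span 266.2 million years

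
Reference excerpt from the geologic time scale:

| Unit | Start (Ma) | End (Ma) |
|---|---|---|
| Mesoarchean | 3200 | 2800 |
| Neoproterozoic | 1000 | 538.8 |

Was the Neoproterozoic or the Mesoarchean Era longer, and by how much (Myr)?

Neoproterozoic: 1000 − 538.8 = 461.2 Myr.
Mesoarchean: 3200 − 2800 = 400 Myr.
Difference: 461.2 − 400 = 61.2 Myr, so the Neoproterozoic was longer.

Neoproterozoic, by 61.2 million years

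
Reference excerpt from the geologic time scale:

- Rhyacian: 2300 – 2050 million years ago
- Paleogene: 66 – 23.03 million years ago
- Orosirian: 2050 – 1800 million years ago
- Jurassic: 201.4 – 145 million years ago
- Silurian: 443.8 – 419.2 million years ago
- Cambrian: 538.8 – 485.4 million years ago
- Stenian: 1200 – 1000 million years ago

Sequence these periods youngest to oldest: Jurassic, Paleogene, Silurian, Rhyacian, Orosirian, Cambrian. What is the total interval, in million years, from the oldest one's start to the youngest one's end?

Paleogene → Jurassic → Silurian → Cambrian → Orosirian → Rhyacian; total span 2276.97 Myr

From the excerpt: Jurassic 201.4–145; Paleogene 66–23.03; Silurian 443.8–419.2; Rhyacian 2300–2050; Orosirian 2050–1800; Cambrian 538.8–485.4 (Ma).
Larger Ma is earlier, so the oldest is Rhyacian and the youngest is Paleogene; youngest to oldest: Paleogene, Jurassic, Silurian, Cambrian, Orosirian, Rhyacian.
Oldest start 2300 minus youngest end 23.03 gives 2276.97 Myr overall.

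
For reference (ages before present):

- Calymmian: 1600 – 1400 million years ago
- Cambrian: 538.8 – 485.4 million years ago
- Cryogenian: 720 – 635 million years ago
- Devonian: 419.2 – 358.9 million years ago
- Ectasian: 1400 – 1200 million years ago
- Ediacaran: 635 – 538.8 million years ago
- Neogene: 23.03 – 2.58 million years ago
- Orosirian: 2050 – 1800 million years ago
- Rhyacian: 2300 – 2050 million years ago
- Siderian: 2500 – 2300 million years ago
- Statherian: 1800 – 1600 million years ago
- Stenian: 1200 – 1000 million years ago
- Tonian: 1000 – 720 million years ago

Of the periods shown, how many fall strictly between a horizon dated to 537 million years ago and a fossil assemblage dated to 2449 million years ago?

9

2449 Ma sits inside the Siderian (2500–2300) and 537 Ma inside the Cambrian (538.8–485.4); neither of those is wholly between the two dates.
The listed periods lying completely between them are Rhyacian, Orosirian, Statherian, Calymmian, Ectasian, Stenian, Tonian, Cryogenian, Ediacaran — 9 in all.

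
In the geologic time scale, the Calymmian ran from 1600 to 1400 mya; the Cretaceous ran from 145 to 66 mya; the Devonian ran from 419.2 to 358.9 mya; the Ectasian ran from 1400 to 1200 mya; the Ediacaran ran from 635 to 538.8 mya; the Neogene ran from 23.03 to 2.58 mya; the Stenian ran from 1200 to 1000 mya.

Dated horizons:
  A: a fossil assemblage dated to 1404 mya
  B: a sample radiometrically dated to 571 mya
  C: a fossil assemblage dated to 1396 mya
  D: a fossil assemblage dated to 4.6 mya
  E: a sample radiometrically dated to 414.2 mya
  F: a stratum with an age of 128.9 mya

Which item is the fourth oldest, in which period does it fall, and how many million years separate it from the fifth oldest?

E, in the Devonian; 285.3 million years to F

Sorted oldest-first by Ma: A (1404), C (1396), B (571), E (414.2), F (128.9), D (4.6).
The fourth oldest is E at 414.2 Ma, which lies in 419.2–358.9 Ma: the Devonian.
The fifth oldest is F at 128.9 Ma; separation = |414.2 − 128.9| = 285.3 Myr.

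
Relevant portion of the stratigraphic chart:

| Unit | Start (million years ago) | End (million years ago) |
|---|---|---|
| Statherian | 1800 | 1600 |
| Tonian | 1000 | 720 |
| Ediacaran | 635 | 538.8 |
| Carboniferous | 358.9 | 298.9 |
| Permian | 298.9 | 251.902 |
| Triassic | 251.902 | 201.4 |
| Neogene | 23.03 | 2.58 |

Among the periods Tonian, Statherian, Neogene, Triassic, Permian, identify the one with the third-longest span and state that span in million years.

Start − end for each: Tonian 1000 − 720 = 280; Statherian 1800 − 1600 = 200; Neogene 23.03 − 2.58 = 20.45; Triassic 251.902 − 201.4 = 50.502; Permian 298.9 − 251.902 = 46.998.
Ranking these from longest: Tonian > Statherian > Triassic > Permian > Neogene.
Position 3 in that ranking is Triassic, which lasted 50.502 Myr.

Triassic, 50.502 million years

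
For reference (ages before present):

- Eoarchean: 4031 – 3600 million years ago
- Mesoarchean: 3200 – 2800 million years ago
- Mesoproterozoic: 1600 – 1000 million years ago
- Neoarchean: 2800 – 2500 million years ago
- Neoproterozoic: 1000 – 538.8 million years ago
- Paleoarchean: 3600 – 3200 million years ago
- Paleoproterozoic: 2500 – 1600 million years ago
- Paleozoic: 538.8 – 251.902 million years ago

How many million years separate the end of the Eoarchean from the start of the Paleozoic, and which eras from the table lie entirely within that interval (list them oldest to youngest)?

3061.2 million years; Paleoarchean, Mesoarchean, Neoarchean, Paleoproterozoic, Mesoproterozoic, Neoproterozoic

The Eoarchean closes at 3600 Ma and the Paleozoic opens at 538.8 Ma, so the interval is 3600 − 538.8 = 3061.2 Myr.
An era fits inside if it starts at or after 3600 Ma and ends at or before 538.8 Ma; oldest first that gives Paleoarchean, Mesoarchean, Neoarchean, Paleoproterozoic, Mesoproterozoic, Neoproterozoic.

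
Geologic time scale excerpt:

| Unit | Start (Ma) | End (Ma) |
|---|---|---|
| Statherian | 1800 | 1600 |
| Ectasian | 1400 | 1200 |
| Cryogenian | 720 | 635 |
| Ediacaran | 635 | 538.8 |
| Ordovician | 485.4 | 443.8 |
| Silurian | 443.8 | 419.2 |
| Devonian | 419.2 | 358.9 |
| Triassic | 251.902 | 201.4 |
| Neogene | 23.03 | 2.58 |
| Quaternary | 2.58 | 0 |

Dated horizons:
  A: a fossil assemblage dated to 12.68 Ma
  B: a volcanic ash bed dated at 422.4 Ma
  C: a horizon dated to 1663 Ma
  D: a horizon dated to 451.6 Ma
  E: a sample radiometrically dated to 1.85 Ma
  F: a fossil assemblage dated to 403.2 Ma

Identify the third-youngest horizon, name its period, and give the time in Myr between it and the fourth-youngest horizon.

F, in the Devonian; 19.2 million years to B

Sorted youngest-first by Ma: E (1.85), A (12.68), F (403.2), B (422.4), D (451.6), C (1663).
The third youngest is F at 403.2 Ma, which lies in 419.2–358.9 Ma: the Devonian.
The fourth youngest is B at 422.4 Ma; separation = |403.2 − 422.4| = 19.2 Myr.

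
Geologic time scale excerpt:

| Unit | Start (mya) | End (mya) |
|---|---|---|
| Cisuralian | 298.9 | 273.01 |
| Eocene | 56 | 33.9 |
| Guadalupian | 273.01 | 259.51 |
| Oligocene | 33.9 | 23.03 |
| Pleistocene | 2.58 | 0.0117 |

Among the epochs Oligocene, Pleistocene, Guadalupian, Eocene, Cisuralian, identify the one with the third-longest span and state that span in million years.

Guadalupian, 13.5 million years

Durations: Oligocene 10.87; Pleistocene 2.5683; Guadalupian 13.5; Eocene 22.1; Cisuralian 25.89 Myr.
Sorted longest-first: Cisuralian (25.89), Eocene (22.1), Guadalupian (13.5), Oligocene (10.87), Pleistocene (2.5683).
The third longest is Guadalupian at 13.5 Myr.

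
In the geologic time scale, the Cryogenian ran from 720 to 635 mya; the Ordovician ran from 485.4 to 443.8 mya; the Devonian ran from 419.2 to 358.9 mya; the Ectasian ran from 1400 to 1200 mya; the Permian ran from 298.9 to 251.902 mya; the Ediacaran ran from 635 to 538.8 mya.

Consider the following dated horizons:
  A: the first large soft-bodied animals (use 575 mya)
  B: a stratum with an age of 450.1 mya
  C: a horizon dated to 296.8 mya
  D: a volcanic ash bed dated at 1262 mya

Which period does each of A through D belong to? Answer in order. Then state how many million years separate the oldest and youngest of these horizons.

A — Ediacaran; B — Ordovician; C — Permian; D — Ectasian; span 965.2 million years

A: 575 Ma lies in 635–538.8 Ma, so Ediacaran.
B: 450.1 Ma lies in 485.4–443.8 Ma, so Ordovician.
C: 296.8 Ma lies in 298.9–251.902 Ma, so Permian.
D: 1262 Ma lies in 1400–1200 Ma, so Ectasian.
Oldest = 1262 Ma, youngest = 296.8 Ma → span 965.2 Myr.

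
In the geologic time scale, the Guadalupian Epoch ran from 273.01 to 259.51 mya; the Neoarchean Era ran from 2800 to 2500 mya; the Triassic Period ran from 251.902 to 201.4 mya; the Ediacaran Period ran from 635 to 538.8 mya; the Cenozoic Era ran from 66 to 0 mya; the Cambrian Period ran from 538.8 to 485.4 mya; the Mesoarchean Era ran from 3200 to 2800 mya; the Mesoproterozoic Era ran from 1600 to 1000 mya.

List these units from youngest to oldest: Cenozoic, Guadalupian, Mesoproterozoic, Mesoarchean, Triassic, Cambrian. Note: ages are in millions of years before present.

Read off each span (Ma): Cenozoic 66–0; Guadalupian 273.01–259.51; Mesoproterozoic 1600–1000; Mesoarchean 3200–2800; Triassic 251.902–201.4; Cambrian 538.8–485.4.
Larger Ma is older, so oldest→youngest is Mesoarchean, Mesoproterozoic, Cambrian, Guadalupian, Triassic, Cenozoic; reverse it for youngest→oldest.

Cenozoic, Triassic, Guadalupian, Cambrian, Mesoproterozoic, Mesoarchean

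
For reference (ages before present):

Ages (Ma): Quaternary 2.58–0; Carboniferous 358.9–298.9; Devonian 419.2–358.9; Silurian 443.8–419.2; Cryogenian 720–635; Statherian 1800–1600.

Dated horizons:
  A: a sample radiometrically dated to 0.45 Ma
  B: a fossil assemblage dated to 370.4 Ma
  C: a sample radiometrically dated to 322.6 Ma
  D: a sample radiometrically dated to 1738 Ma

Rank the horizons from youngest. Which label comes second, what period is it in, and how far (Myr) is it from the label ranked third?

C, in the Carboniferous; 47.8 million years to B

Sorted youngest-first by Ma: A (0.45), C (322.6), B (370.4), D (1738).
The second youngest is C at 322.6 Ma, which lies in 358.9–298.9 Ma: the Carboniferous.
The third youngest is B at 370.4 Ma; separation = |322.6 − 370.4| = 47.8 Myr.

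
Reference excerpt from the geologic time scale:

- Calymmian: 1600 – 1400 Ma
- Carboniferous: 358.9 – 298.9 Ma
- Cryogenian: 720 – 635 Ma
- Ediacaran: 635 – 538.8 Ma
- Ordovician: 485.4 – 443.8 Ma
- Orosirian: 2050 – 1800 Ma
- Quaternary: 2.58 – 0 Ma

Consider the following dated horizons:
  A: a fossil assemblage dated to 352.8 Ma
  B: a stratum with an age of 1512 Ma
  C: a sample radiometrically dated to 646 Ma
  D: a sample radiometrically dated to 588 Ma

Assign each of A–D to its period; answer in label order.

A — Carboniferous; B — Calymmian; C — Cryogenian; D — Ediacaran

A: 352.8 Ma lies in 358.9–298.9 Ma, so Carboniferous.
B: 1512 Ma lies in 1600–1400 Ma, so Calymmian.
C: 646 Ma lies in 720–635 Ma, so Cryogenian.
D: 588 Ma lies in 635–538.8 Ma, so Ediacaran.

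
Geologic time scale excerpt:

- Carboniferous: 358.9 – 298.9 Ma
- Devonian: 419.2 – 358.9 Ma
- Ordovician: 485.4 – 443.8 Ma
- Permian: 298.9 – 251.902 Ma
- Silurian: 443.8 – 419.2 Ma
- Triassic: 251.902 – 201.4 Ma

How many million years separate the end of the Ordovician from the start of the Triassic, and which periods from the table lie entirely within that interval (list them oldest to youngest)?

191.898 million years; Silurian, Devonian, Carboniferous, Permian

The Ordovician closes at 443.8 Ma and the Triassic opens at 251.902 Ma, so the interval is 443.8 − 251.902 = 191.898 Myr.
A period fits inside if it starts at or after 443.8 Ma and ends at or before 251.902 Ma; oldest first that gives Silurian, Devonian, Carboniferous, Permian.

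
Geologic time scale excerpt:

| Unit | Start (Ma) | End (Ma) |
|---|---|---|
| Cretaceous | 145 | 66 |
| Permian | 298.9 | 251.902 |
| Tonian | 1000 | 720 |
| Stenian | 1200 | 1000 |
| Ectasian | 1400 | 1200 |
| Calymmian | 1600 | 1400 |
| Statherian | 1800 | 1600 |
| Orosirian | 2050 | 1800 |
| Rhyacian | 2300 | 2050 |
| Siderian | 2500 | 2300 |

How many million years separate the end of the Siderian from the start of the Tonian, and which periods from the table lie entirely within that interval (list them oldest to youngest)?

1300 million years; Rhyacian, Orosirian, Statherian, Calymmian, Ectasian, Stenian

End of Siderian = 2300 Ma; start of Tonian = 1000 Ma.
Gap = 2300 − 1000 = 1300 Myr.
Periods wholly inside 2300–1000 Ma: Rhyacian (2300–2050), Orosirian (2050–1800), Statherian (1800–1600), Calymmian (1600–1400), Ectasian (1400–1200), Stenian (1200–1000).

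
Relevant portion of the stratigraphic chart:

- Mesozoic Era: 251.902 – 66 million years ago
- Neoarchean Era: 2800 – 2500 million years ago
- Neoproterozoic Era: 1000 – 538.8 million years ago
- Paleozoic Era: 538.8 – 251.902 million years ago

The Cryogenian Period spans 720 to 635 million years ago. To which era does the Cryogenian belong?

The Cryogenian (720–635 Ma) lies entirely within 1000–538.8 Ma, the Neoproterozoic Era.

Neoproterozoic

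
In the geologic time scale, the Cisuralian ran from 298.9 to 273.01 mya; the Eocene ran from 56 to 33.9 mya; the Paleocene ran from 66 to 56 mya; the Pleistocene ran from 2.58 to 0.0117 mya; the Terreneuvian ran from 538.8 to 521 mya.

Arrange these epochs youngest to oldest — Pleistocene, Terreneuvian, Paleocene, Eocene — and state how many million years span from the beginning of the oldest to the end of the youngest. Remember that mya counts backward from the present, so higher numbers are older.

Pleistocene → Eocene → Paleocene → Terreneuvian; total span 538.7883 Myr

Start ages (Ma): Terreneuvian 538.8, Paleocene 66, Eocene 56, Pleistocene 2.58.
Ordered youngest to oldest: Pleistocene, Eocene, Paleocene, Terreneuvian.
Span = 538.8 − 0.0117 = 538.7883 Myr.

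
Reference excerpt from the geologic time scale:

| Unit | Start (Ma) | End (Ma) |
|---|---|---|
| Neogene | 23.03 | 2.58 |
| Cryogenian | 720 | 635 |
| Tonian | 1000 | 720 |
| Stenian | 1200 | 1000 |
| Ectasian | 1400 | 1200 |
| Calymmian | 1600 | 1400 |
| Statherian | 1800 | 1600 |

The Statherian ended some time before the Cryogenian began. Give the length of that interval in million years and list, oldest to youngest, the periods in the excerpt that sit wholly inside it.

880 million years; Calymmian, Ectasian, Stenian, Tonian

End of Statherian = 1600 Ma; start of Cryogenian = 720 Ma.
Gap = 1600 − 720 = 880 Myr.
Periods wholly inside 1600–720 Ma: Calymmian (1600–1400), Ectasian (1400–1200), Stenian (1200–1000), Tonian (1000–720).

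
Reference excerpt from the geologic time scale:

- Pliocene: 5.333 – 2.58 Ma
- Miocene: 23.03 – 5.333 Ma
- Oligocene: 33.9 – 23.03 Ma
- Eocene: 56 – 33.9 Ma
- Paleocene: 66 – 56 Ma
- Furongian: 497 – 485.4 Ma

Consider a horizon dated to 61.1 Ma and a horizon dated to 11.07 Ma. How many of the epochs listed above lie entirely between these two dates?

61.1 Ma sits inside the Paleocene (66–56) and 11.07 Ma inside the Miocene (23.03–5.333); neither of those is wholly between the two dates.
The listed epochs lying completely between them are Eocene, Oligocene — 2 in all.

2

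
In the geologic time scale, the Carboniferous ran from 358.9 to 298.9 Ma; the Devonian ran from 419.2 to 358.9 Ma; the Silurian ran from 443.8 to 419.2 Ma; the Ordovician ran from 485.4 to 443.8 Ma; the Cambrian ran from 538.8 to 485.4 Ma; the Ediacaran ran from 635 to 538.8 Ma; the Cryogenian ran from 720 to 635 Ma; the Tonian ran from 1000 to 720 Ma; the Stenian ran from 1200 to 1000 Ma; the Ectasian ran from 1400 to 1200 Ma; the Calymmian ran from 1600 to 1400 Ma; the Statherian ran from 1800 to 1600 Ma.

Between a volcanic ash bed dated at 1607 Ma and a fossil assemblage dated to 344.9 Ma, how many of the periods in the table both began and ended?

10

The older date is 1607 Ma and the younger is 344.9 Ma.
Periods with start < 1607 and end > 344.9 Ma: Calymmian (1600–1400), Ectasian (1400–1200), Stenian (1200–1000), Tonian (1000–720), Cryogenian (720–635), Ediacaran (635–538.8), Cambrian (538.8–485.4), Ordovician (485.4–443.8), Silurian (443.8–419.2), Devonian (419.2–358.9).
That is 10 complete periods.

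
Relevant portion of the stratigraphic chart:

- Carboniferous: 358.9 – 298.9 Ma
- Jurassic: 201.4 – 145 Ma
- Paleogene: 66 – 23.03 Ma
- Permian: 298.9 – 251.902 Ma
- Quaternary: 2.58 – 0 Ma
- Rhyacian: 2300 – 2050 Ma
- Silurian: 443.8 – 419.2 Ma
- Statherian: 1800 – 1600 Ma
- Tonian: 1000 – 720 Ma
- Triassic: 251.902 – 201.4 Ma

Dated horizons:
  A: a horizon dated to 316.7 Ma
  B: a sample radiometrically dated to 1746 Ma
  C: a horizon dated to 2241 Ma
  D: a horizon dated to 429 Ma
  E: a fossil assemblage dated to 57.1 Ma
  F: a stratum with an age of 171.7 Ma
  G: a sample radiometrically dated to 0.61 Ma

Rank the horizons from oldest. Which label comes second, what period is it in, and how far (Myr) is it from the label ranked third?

Larger Ma means older, so oldest first: C 2241 > B 1746 > D 429 > A 316.7 > F 171.7 > E 57.1 > G 0.61.
Counting 2 along gives B (1746 Ma); the excerpt puts that inside the Statherian, 1800–1600 Ma.
Next in line is D (429 Ma), and 1746 − 429 = 1317 Myr.

B, in the Statherian; 1317 million years to D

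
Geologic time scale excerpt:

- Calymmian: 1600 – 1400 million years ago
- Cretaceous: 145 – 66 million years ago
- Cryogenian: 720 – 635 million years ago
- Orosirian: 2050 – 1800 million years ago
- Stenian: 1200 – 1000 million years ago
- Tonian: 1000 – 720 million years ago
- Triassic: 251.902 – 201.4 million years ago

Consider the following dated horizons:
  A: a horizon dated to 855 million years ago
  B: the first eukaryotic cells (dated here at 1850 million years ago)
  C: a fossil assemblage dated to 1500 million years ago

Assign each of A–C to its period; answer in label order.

A — Tonian; B — Orosirian; C — Calymmian

Match each age against the start–end ranges in the excerpt: A = 855 Ma → Tonian (1000–720); B = 1850 Ma → Orosirian (2050–1800); C = 1500 Ma → Calymmian (1600–1400).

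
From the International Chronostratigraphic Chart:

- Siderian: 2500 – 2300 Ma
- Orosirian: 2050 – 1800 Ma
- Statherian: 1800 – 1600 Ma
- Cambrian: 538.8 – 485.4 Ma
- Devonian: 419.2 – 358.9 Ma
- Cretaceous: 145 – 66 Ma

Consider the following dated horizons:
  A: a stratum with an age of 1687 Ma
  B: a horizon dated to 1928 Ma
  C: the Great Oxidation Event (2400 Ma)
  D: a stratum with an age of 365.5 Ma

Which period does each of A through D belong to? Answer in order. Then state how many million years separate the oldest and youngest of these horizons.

A: 1687 Ma lies in 1800–1600 Ma, so Statherian.
B: 1928 Ma lies in 2050–1800 Ma, so Orosirian.
C: 2400 Ma lies in 2500–2300 Ma, so Siderian.
D: 365.5 Ma lies in 419.2–358.9 Ma, so Devonian.
Oldest = 2400 Ma, youngest = 365.5 Ma → span 2034.5 Myr.

A — Statherian; B — Orosirian; C — Siderian; D — Devonian; span 2034.5 million years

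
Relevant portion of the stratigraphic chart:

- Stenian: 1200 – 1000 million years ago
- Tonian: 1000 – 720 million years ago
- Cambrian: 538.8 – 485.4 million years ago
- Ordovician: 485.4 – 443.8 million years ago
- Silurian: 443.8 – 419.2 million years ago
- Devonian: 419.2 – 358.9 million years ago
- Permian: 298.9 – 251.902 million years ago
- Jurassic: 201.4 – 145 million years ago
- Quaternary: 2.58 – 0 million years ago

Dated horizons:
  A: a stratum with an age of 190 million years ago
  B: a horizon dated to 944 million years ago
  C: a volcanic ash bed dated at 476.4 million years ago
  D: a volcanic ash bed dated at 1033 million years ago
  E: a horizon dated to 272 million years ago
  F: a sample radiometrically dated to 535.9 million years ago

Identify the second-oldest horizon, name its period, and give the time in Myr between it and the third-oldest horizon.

Larger Ma means older, so oldest first: D 1033 > B 944 > F 535.9 > C 476.4 > E 272 > A 190.
Counting 2 along gives B (944 Ma); the excerpt puts that inside the Tonian, 1000–720 Ma.
Next in line is F (535.9 Ma), and 944 − 535.9 = 408.1 Myr.

B, in the Tonian; 408.1 million years to F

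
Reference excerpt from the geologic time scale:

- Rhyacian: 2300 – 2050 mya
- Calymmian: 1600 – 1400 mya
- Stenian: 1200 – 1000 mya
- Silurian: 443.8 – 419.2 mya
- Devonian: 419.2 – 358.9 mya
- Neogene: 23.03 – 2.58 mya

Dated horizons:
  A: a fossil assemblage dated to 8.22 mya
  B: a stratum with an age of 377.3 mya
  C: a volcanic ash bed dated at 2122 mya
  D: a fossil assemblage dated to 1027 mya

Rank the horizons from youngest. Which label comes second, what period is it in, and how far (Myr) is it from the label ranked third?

Sorted youngest-first by Ma: A (8.22), B (377.3), D (1027), C (2122).
The second youngest is B at 377.3 Ma, which lies in 419.2–358.9 Ma: the Devonian.
The third youngest is D at 1027 Ma; separation = |377.3 − 1027| = 649.7 Myr.

B, in the Devonian; 649.7 million years to D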